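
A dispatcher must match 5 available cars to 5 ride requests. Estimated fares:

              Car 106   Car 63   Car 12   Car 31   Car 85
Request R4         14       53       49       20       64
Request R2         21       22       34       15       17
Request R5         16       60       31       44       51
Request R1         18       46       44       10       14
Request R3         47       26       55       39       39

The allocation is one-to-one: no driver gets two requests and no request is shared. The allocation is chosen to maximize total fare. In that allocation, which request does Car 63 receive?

Treat this as an assignment problem: match each driver to one request.
Optimal: Car 106→Request R3 ($47), Car 63→Request R1 ($46), Car 12→Request R2 ($34), Car 31→Request R5 ($44), Car 85→Request R4 ($64) — total 47+46+34+44+64 = $235.
Column-greedy (each request in turn goes to its best remaining driver) gives $215, worse by 20.
Next-best assignment: Car 106→Request R2, Car 63→Request R1, Car 12→Request R3, Car 31→Request R5, Car 85→Request R4 = $230.
Car 63's own top request is Request R5 ($60), but forcing Car 63→Request R5 and reassigning the rest optimally gives only $230 — worse by 5.

Car 63 receives Request R1.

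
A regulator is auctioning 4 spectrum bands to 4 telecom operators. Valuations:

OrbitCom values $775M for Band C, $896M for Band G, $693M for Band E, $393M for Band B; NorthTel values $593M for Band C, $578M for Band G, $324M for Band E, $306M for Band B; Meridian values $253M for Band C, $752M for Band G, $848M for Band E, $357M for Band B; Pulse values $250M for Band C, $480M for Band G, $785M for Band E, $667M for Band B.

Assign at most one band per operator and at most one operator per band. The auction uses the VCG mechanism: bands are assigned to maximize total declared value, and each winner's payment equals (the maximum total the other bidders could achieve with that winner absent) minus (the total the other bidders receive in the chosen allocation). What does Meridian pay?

Meridian pays $118M.

Efficient allocation: OrbitCom→Band G ($896M), NorthTel→Band C ($593M), Meridian→Band E ($848M), Pulse→Band B ($667M); total welfare W = $3004M.
Meridian receives Band E at value $848M, so the others get W − 848 = $2156M.
Without Meridian: best allocation of the remaining 3 bidders over all 4 bands is OrbitCom→Band G ($896M), NorthTel→Band C ($593M), Pulse→Band E ($785M), total $2274M.
VCG payment = (others' best without Meridian) − (others' welfare with Meridian) = 2274 − 2156 = $118M.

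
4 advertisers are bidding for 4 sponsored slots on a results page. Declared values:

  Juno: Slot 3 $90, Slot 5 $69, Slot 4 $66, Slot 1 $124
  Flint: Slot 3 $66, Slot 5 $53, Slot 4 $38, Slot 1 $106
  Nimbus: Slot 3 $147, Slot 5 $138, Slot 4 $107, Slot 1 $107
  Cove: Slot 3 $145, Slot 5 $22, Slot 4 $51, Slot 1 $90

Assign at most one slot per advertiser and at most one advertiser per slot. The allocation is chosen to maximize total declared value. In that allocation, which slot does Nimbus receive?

Optimal: Juno→Slot 4 ($66), Flint→Slot 1 ($106), Nimbus→Slot 5 ($138), Cove→Slot 3 ($145) — total 66+106+138+145 = $455.
Max-entry greedy (repeatedly take the single best remaining cell) gives $375, worse by 80.
Next-best assignment: Juno→Slot 1, Flint→Slot 4, Nimbus→Slot 5, Cove→Slot 3 = $445.
Nimbus's own top slot is Slot 3 ($147), but forcing Nimbus→Slot 3 and reassigning the rest optimally gives only $375 — worse by 80.

Nimbus receives Slot 5.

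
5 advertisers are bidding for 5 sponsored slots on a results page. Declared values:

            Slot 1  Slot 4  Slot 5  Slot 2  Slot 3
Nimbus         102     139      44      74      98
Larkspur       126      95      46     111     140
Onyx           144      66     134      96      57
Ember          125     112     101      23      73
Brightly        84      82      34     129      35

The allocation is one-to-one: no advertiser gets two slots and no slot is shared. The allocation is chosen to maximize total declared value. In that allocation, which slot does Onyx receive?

Optimal: Nimbus→Slot 4 ($139), Larkspur→Slot 3 ($140), Onyx→Slot 5 ($134), Ember→Slot 1 ($125), Brightly→Slot 2 ($129) — total 139+140+134+125+129 = $667.
Row-greedy (each advertiser in turn takes its best remaining slot) gives $653, worse by 14.
No other one-to-one assignment exceeds $667.
Onyx's own top slot is Slot 1 ($144), but forcing Onyx→Slot 1 and reassigning the rest optimally gives only $653 — worse by 14.

Onyx receives Slot 5.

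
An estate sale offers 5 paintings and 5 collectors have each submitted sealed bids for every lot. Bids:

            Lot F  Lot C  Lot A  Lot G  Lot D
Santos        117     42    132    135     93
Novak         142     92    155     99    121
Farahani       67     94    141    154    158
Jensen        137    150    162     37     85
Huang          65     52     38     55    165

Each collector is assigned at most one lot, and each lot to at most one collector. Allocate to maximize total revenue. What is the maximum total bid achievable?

Max total: $743

This is a one-to-one assignment (maximum-weight bipartite matching).
Optimal: Santos→Lot A ($132), Novak→Lot F ($142), Farahani→Lot G ($154), Jensen→Lot C ($150), Huang→Lot D ($165) — total 132+142+154+150+165 = $743.
Column-greedy (each lot in turn goes to its best remaining collector) gives $733, worse by 10.
Next-best assignment: Santos→Lot F, Novak→Lot A, Farahani→Lot G, Jensen→Lot C, Huang→Lot D = $741.
Swapping Santos↔Farahani (Santos→Lot G $135, Farahani→Lot A $141) loses 10.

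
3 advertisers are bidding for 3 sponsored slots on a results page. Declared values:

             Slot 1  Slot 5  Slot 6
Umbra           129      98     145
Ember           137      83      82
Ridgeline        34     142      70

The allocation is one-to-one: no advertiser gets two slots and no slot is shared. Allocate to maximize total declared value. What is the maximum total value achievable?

Treat this as an assignment problem: match each advertiser to one slot.
Optimal: Umbra→Slot 6 ($145), Ember→Slot 1 ($137), Ridgeline→Slot 5 ($142) — total 145+137+142 = $424.
Next-best assignment: Umbra→Slot 1, Ember→Slot 6, Ridgeline→Slot 5 = $353.
Checked against all permutations: $424 is optimal.

Maximum total: $424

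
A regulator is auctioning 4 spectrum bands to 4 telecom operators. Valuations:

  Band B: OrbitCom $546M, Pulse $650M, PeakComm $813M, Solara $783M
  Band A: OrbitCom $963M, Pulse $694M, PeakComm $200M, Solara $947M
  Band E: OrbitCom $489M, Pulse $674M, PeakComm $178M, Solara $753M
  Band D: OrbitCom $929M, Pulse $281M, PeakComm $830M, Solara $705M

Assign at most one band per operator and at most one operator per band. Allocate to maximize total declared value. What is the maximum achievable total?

This is a one-to-one assignment (maximum-weight bipartite matching).
Optimal: OrbitCom→Band D ($929M), Pulse→Band E ($674M), PeakComm→Band B ($813M), Solara→Band A ($947M) — total 929+674+813+947 = $3363M.
Column-greedy (each band in turn goes to its best remaining operator) gives $2810M, worse by 553.
Next-best assignment: OrbitCom→Band A, Pulse→Band E, PeakComm→Band D, Solara→Band B = $3250M.
Checked against all permutations: $3363M is optimal.

Maximum total: $3363M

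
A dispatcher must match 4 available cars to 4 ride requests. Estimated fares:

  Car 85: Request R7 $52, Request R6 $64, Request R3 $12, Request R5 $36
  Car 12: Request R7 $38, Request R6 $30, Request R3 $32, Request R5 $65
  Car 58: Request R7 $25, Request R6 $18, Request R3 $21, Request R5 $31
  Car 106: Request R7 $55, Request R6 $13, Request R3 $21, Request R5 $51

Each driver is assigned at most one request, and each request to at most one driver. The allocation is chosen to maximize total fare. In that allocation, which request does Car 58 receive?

Car 58 receives Request R3.

Optimal: Car 85→Request R6 ($64), Car 12→Request R5 ($65), Car 58→Request R3 ($21), Car 106→Request R7 ($55) — total 64+65+21+55 = $205.
Row-greedy (each driver in turn takes its best remaining request) gives $175, worse by 30.
Car 58's own top request is Request R5 ($31), but forcing Car 58→Request R5 and reassigning the rest optimally gives only $182 — worse by 23.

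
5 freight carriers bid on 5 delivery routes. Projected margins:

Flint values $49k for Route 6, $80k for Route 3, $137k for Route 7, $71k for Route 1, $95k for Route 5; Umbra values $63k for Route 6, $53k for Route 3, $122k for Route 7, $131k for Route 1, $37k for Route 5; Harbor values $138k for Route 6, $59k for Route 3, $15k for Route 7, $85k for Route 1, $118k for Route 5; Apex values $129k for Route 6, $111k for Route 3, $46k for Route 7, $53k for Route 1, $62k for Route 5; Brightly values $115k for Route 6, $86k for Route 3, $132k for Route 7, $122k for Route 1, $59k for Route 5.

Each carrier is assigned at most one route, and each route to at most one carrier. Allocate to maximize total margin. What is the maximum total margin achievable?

Optimal: Flint→Route 7 ($137k), Umbra→Route 1 ($131k), Harbor→Route 5 ($118k), Apex→Route 3 ($111k), Brightly→Route 6 ($115k) — total 137+131+118+111+115 = $612k.
Max-entry greedy (repeatedly take the single best remaining cell) gives $576k, worse by 36.
Next-best assignment: Flint→Route 5, Umbra→Route 1, Harbor→Route 6, Apex→Route 3, Brightly→Route 7 = $607k.
Every other assignment is strictly worse.

Max total: $612k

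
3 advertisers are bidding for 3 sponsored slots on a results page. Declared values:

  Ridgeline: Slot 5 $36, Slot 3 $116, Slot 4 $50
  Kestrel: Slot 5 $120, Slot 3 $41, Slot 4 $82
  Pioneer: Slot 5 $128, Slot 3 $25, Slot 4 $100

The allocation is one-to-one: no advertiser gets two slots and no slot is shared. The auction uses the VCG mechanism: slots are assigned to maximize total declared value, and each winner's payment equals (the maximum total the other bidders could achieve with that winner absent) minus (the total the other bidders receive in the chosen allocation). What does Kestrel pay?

Kestrel pays $28.

Efficient allocation: Ridgeline→Slot 3 ($116), Kestrel→Slot 5 ($120), Pioneer→Slot 4 ($100); total welfare W = $336.
Kestrel receives Slot 5 at value $120, so the others get W − 120 = $216.
Without Kestrel: best allocation of the remaining 2 bidders over all 3 slots is Ridgeline→Slot 3 ($116), Pioneer→Slot 5 ($128), total $244.
VCG payment = (others' best without Kestrel) − (others' welfare with Kestrel) = 244 − 216 = $28.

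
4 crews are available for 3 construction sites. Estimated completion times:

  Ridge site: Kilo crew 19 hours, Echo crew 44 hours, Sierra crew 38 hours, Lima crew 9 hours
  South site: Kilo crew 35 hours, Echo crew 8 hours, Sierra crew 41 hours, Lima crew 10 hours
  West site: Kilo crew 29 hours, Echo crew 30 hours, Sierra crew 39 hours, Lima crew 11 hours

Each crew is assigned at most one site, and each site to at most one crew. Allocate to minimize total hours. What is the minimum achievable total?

Minimum total: 38 hours

Optimal: Kilo crew→Ridge site (19 hours), Echo crew→South site (8 hours), Lima crew→West site (11 hours) — total 19+8+11 = 38 hours.
Column-greedy (each site in turn goes to its cheapest remaining crew) gives 46 hours, worse by 8.
Next-best assignment: Lima crew→Ridge site, Echo crew→South site, Kilo crew→West site = 46 hours.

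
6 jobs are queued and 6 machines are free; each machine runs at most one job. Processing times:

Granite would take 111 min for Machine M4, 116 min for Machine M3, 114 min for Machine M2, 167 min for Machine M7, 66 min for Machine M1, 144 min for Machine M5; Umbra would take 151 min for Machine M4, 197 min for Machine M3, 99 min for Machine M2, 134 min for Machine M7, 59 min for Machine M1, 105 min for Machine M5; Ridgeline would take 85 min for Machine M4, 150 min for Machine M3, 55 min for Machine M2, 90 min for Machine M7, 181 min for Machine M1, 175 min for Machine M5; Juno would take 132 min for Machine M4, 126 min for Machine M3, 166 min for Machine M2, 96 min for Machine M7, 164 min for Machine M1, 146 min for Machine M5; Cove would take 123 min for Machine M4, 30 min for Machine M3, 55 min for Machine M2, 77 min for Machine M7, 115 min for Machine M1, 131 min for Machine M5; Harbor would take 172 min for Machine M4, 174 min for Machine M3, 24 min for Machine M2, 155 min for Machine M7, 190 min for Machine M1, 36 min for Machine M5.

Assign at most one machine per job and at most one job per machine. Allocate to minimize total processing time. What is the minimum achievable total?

Minimum total: 387 min

Treat this as an assignment problem: match each job to one machine.
Optimal: Granite→Machine M4 (111 min), Umbra→Machine M1 (59 min), Ridgeline→Machine M2 (55 min), Juno→Machine M7 (96 min), Cove→Machine M3 (30 min), Harbor→Machine M5 (36 min) — total 111+59+55+96+30+36 = 387 min.
Min-entry greedy (repeatedly take the single cheapest remaining cell) gives 438 min, worse by 51.
Swapping Juno↔Granite (Juno→Machine M4 132 min, Granite→Machine M7 167 min) adds 92.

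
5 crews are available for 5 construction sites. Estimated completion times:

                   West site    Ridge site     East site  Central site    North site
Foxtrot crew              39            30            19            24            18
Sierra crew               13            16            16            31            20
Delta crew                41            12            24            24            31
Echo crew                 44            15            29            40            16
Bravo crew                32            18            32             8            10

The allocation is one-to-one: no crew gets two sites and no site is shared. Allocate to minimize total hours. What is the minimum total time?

Optimal: Foxtrot crew→East site (19 hours), Sierra crew→West site (13 hours), Delta crew→Ridge site (12 hours), Echo crew→North site (16 hours), Bravo crew→Central site (8 hours) — total 19+13+12+16+8 = 68 hours.
Row-greedy (each crew in turn takes its cheapest remaining site) gives 80 hours, worse by 12.

Min total: 68 hours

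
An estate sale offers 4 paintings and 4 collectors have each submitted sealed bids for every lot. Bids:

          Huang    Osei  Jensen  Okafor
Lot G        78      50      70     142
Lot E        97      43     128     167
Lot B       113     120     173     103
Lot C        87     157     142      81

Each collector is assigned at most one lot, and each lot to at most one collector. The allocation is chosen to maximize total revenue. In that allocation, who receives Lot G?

Huang receives Lot G.

This is the linear assignment problem.
Optimal: Huang→Lot G ($78), Osei→Lot C ($157), Jensen→Lot B ($173), Okafor→Lot E ($167) — total 78+157+173+167 = $575.
Column-greedy (each lot in turn goes to its best remaining collector) gives $477, worse by 98.
Swapping Huang↔Okafor (Huang→Lot E $97, Okafor→Lot G $142) loses 6.
Huang's own top lot is Lot B ($113), but forcing Huang→Lot B and reassigning the rest optimally gives only $540 — worse by 35.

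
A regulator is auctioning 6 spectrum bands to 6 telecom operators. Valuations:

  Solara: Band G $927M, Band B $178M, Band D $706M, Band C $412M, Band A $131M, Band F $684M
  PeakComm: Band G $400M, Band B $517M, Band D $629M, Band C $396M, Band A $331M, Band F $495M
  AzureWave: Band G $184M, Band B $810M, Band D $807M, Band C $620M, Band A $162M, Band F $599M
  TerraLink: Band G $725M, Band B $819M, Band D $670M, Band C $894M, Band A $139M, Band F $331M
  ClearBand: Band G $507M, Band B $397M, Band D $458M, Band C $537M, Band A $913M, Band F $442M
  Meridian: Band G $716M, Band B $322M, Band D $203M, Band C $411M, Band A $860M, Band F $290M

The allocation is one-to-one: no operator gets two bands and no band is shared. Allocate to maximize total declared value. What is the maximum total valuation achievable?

Optimal: Solara→Band F ($684M), PeakComm→Band D ($629M), AzureWave→Band B ($810M), TerraLink→Band C ($894M), ClearBand→Band A ($913M), Meridian→Band G ($716M) — total 684+629+810+894+913+716 = $4646M.
Column-greedy (each band in turn goes to its best remaining operator) gives $4445M, worse by 201.
Next-best assignment: Solara→Band G, PeakComm→Band D, AzureWave→Band B, TerraLink→Band C, ClearBand→Band F, Meridian→Band A = $4562M.

Maximum total: $4646M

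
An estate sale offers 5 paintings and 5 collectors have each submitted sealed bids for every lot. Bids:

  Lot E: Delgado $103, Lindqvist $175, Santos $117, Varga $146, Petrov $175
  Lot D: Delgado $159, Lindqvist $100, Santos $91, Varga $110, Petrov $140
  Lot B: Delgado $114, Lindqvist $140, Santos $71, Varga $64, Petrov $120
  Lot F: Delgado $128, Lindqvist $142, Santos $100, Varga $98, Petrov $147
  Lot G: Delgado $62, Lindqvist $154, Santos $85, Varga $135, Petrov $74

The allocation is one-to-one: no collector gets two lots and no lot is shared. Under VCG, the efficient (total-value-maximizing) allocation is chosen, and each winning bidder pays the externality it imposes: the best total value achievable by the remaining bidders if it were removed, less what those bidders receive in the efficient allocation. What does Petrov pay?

Efficient allocation: Delgado→Lot D ($159), Lindqvist→Lot B ($140), Santos→Lot F ($100), Varga→Lot G ($135), Petrov→Lot E ($175); total welfare W = $709.
Petrov receives Lot E at value $175, so the others get W − 175 = $534.
Without Petrov: best allocation of the remaining 4 bidders over all 5 lots is Delgado→Lot D ($159), Lindqvist→Lot E ($175), Santos→Lot F ($100), Varga→Lot G ($135), total $569.
VCG payment = (others' best without Petrov) − (others' welfare with Petrov) = 569 − 534 = $35.

Petrov pays $35.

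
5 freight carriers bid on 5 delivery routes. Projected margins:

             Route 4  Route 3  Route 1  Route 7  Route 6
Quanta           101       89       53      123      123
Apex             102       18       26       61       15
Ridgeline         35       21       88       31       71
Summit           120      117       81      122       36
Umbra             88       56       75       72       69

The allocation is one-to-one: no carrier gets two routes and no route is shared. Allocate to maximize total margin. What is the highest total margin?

Optimal: Quanta→Route 6 ($123k), Apex→Route 4 ($102k), Ridgeline→Route 1 ($88k), Summit→Route 3 ($117k), Umbra→Route 7 ($72k) — total 123+102+88+117+72 = $502k.
Column-greedy (each route in turn goes to its best remaining carrier) gives $384k, worse by 118.

Max total: $502k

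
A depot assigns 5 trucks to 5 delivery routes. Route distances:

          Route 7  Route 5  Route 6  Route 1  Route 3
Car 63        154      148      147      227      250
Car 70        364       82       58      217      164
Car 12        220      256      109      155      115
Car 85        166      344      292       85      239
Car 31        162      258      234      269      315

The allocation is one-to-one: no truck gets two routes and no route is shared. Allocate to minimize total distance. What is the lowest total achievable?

Optimal: Car 63→Route 5 (148 km), Car 70→Route 6 (58 km), Car 12→Route 3 (115 km), Car 85→Route 1 (85 km), Car 31→Route 7 (162 km) — total 148+58+115+85+162 = 568 km.
Column-greedy (each route in turn goes to its cheapest remaining truck) gives 745 km, worse by 177.
Next-best assignment: Car 63→Route 6, Car 70→Route 5, Car 12→Route 3, Car 85→Route 1, Car 31→Route 7 = 591 km.
No other one-to-one assignment undercuts 568 km.

Min total: 568 km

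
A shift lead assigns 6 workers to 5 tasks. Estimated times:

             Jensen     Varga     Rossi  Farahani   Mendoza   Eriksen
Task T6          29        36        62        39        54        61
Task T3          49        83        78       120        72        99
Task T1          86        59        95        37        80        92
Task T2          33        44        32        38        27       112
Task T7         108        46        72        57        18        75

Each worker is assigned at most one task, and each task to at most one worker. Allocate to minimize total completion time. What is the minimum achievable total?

Minimum total: 172 min

This is the linear assignment problem.
Optimal: Varga→Task T6 (36 min), Jensen→Task T3 (49 min), Farahani→Task T1 (37 min), Rossi→Task T2 (32 min), Mendoza→Task T7 (18 min) — total 36+49+37+32+18 = 172 min.
Column-greedy (each task in turn goes to its cheapest remaining worker) gives 216 min, worse by 44.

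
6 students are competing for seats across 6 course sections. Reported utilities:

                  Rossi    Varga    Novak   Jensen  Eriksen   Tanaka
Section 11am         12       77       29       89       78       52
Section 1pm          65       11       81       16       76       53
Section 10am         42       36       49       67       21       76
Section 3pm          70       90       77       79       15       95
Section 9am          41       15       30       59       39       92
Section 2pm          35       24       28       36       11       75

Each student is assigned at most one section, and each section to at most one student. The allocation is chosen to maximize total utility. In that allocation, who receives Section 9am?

Tanaka receives Section 9am.

Optimal: Rossi→Section 2pm (35 points), Varga→Section 3pm (90 points), Novak→Section 1pm (81 points), Jensen→Section 10am (67 points), Eriksen→Section 11am (78 points), Tanaka→Section 9am (92 points) — total 35+90+81+67+78+92 = 443 points.
Max-entry greedy (repeatedly take the single best remaining cell) gives 370 points, worse by 73.
No other one-to-one assignment exceeds 443 points.
Tanaka's own top section is Section 3pm (95 points), but forcing Tanaka→Section 3pm and reassigning the rest optimally gives only 394 points — worse by 49.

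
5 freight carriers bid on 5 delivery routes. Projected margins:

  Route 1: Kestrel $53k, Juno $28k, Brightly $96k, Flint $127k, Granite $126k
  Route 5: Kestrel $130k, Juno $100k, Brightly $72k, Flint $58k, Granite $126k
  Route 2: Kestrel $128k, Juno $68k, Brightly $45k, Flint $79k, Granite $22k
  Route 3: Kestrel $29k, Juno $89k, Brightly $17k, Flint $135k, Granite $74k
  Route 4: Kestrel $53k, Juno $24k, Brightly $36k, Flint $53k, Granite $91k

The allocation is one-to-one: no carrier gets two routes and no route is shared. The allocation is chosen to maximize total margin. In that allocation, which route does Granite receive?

Granite receives Route 4.

Optimal: Kestrel→Route 2 ($128k), Juno→Route 5 ($100k), Brightly→Route 1 ($96k), Flint→Route 3 ($135k), Granite→Route 4 ($91k) — total 128+100+96+135+91 = $550k.
Row-greedy (each carrier in turn takes its best remaining route) gives $485k, worse by 65.
Next-best assignment: Kestrel→Route 2, Juno→Route 5, Brightly→Route 4, Flint→Route 3, Granite→Route 1 = $525k.
Granite's own top route is Route 1 ($126k), but forcing Granite→Route 1 and reassigning the rest optimally gives only $525k — worse by 25.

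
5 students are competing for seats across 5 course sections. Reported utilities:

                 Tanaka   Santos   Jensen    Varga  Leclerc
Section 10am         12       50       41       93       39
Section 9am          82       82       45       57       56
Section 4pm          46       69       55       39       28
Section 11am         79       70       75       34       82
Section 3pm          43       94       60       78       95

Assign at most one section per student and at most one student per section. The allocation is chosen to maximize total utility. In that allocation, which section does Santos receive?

Santos receives Section 4pm.

Optimal: Tanaka→Section 9am (82 points), Santos→Section 4pm (69 points), Jensen→Section 11am (75 points), Varga→Section 10am (93 points), Leclerc→Section 3pm (95 points) — total 82+69+75+93+95 = 414 points.
Row-greedy (each student in turn takes its best remaining section) gives 372 points, worse by 42.
Next-best assignment: Tanaka→Section 9am, Santos→Section 3pm, Jensen→Section 4pm, Varga→Section 10am, Leclerc→Section 11am = 406 points.
Santos's own top section is Section 3pm (94 points), but forcing Santos→Section 3pm and reassigning the rest optimally gives only 406 points — worse by 8.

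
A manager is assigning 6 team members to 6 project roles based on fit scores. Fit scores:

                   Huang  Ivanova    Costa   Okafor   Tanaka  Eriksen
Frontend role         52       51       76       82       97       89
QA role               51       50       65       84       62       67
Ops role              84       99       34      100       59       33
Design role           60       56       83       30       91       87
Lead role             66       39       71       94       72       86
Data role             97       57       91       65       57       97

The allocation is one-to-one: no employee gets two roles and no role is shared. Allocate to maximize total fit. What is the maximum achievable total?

This is the linear assignment problem.
Optimal: Huang→Data role (97 pts), Ivanova→Ops role (99 pts), Costa→Design role (83 pts), Okafor→QA role (84 pts), Tanaka→Frontend role (97 pts), Eriksen→Lead role (86 pts) — total 97+99+83+84+97+86 = 546 pts.
Column-greedy (each role in turn goes to its best remaining employee) gives 535 pts, worse by 11.
Next-best assignment: Huang→Data role, Ivanova→Ops role, Costa→QA role, Okafor→Lead role, Tanaka→Frontend role, Eriksen→Design role = 539 pts.
Every other assignment is strictly worse.

Max total: 546 pts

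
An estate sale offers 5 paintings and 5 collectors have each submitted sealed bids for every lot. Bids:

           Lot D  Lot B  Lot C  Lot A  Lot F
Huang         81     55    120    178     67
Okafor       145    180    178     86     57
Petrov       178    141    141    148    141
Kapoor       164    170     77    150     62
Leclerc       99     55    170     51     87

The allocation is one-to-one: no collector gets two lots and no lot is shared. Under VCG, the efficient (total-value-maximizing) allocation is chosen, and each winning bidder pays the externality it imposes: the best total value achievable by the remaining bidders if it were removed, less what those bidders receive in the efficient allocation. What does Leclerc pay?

Efficient allocation: Huang→Lot A ($178), Okafor→Lot B ($180), Petrov→Lot F ($141), Kapoor→Lot D ($164), Leclerc→Lot C ($170); total welfare W = $833.
Leclerc receives Lot C at value $170, so the others get W − 170 = $663.
Without Leclerc: best allocation of the remaining 4 bidders over all 5 lots is Huang→Lot A ($178), Okafor→Lot C ($178), Petrov→Lot D ($178), Kapoor→Lot B ($170), total $704.
VCG payment = (others' best without Leclerc) − (others' welfare with Leclerc) = 704 − 663 = $41.

Leclerc pays $41.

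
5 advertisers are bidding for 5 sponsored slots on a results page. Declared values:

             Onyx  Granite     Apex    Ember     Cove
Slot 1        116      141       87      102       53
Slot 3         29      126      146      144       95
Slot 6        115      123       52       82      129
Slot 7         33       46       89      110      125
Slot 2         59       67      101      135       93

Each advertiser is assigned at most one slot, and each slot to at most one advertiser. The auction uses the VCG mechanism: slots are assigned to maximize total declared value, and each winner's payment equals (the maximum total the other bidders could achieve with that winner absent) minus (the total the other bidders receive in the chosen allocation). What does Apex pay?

Efficient allocation: Onyx→Slot 6 ($115), Granite→Slot 1 ($141), Apex→Slot 3 ($146), Ember→Slot 2 ($135), Cove→Slot 7 ($125); total welfare W = $662.
Apex receives Slot 3 at value $146, so the others get W − 146 = $516.
Without Apex: best allocation of the remaining 4 bidders over all 5 slots is Onyx→Slot 6 ($115), Granite→Slot 1 ($141), Ember→Slot 3 ($144), Cove→Slot 7 ($125), total $525.
VCG payment = (others' best without Apex) − (others' welfare with Apex) = 525 − 516 = $9.

Apex pays $9.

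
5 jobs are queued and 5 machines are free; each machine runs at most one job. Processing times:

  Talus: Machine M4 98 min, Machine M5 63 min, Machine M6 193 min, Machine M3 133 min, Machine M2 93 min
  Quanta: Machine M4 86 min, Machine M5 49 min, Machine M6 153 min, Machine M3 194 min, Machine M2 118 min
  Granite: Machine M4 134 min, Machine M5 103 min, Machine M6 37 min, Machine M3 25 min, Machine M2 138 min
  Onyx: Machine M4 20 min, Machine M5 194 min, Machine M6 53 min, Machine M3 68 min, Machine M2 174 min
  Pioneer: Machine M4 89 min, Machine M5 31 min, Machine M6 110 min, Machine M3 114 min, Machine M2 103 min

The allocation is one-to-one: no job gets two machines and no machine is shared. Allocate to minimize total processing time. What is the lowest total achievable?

Optimal: Talus→Machine M2 (93 min), Quanta→Machine M4 (86 min), Granite→Machine M3 (25 min), Onyx→Machine M6 (53 min), Pioneer→Machine M5 (31 min) — total 93+86+25+53+31 = 288 min.
Column-greedy (each machine in turn goes to its cheapest remaining job) gives 339 min, worse by 51.

Min total: 288 min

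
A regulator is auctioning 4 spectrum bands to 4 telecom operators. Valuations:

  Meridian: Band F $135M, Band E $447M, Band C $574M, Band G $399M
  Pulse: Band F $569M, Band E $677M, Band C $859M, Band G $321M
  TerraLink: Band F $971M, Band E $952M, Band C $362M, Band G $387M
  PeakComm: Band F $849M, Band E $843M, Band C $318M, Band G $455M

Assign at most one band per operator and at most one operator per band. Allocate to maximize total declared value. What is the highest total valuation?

Max total: $3072M

Optimal: Meridian→Band G ($399M), Pulse→Band C ($859M), TerraLink→Band F ($971M), PeakComm→Band E ($843M) — total 399+859+971+843 = $3072M.
Row-greedy (each operator in turn takes its best remaining band) gives $2677M, worse by 395.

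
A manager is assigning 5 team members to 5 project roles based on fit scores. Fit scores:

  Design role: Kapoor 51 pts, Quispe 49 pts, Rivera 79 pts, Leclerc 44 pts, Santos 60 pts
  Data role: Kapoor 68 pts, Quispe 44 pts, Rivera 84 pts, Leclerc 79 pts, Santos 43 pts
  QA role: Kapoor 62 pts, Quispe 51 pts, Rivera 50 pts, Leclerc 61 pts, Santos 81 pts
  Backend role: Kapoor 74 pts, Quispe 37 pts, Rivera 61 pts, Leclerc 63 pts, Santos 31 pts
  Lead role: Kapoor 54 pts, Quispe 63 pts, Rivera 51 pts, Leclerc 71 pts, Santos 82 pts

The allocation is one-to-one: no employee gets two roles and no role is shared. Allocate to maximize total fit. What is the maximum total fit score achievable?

Optimal: Kapoor→Backend role (74 pts), Quispe→Lead role (63 pts), Rivera→Design role (79 pts), Leclerc→Data role (79 pts), Santos→QA role (81 pts) — total 74+63+79+79+81 = 376 pts.
Max-entry greedy (repeatedly take the single best remaining cell) gives 350 pts, worse by 26.
Next-best assignment: Kapoor→Backend role, Quispe→QA role, Rivera→Design role, Leclerc→Data role, Santos→Lead role = 365 pts.
Swapping Santos↔Quispe (Santos→Lead role 82 pts, Quispe→QA role 51 pts) loses 11.
Checked against all permutations: 376 pts is optimal.

Maximum total: 376 pts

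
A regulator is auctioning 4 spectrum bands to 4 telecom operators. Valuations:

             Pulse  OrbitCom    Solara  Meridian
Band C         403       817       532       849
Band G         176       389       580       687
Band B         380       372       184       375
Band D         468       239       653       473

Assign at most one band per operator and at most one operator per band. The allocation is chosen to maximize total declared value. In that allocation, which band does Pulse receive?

Optimal: Pulse→Band B ($380M), OrbitCom→Band C ($817M), Solara→Band D ($653M), Meridian→Band G ($687M) — total 380+817+653+687 = $2537M.
Max-entry greedy (repeatedly take the single best remaining cell) gives $2271M, worse by 266.
Pulse's own top band is Band D ($468M), but forcing Pulse→Band D and reassigning the rest optimally gives only $2269M — worse by 268.

Pulse receives Band B.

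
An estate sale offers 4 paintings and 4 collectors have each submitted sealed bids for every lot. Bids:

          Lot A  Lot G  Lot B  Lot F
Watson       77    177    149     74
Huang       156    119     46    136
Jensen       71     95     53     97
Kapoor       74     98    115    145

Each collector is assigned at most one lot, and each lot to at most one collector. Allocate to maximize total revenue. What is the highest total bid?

Optimal: Watson→Lot G ($177), Huang→Lot A ($156), Jensen→Lot F ($97), Kapoor→Lot B ($115) — total 177+156+97+115 = $545.
Max-entry greedy (repeatedly take the single best remaining cell) gives $531, worse by 14.

Max total: $545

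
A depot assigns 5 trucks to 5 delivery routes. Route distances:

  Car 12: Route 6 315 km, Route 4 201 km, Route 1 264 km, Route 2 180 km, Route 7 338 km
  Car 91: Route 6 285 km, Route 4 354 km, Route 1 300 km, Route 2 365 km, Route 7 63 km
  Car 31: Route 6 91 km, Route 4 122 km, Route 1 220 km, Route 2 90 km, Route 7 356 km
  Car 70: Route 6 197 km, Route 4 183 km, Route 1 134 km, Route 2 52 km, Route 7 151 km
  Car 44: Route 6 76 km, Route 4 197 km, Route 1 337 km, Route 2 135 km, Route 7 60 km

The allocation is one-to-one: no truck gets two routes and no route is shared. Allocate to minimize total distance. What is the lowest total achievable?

Optimal: Car 12→Route 4 (201 km), Car 91→Route 7 (63 km), Car 31→Route 2 (90 km), Car 70→Route 1 (134 km), Car 44→Route 6 (76 km) — total 201+63+90+134+76 = 564 km.
Row-greedy (each truck in turn takes its cheapest remaining route) gives 665 km, worse by 101.

Minimum total: 564 km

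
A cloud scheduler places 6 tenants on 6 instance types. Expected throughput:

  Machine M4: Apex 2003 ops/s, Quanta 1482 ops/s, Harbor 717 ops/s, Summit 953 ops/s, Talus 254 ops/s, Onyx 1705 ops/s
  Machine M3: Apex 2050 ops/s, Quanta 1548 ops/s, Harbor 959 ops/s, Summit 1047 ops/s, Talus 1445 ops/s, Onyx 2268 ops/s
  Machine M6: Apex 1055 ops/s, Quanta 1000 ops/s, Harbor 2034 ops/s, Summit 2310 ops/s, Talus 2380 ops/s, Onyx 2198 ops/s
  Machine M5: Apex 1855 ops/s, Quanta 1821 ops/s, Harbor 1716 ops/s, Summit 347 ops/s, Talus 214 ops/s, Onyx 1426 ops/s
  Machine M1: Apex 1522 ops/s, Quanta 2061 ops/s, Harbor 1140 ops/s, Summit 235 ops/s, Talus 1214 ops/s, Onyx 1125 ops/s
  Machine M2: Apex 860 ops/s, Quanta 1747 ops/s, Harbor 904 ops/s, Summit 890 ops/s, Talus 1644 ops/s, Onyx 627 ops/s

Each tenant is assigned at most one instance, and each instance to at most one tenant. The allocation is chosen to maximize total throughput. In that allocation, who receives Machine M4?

Treat this as an assignment problem: match each tenant to one instance.
Optimal: Apex→Machine M4 (2003 ops/s), Quanta→Machine M1 (2061 ops/s), Harbor→Machine M5 (1716 ops/s), Summit→Machine M6 (2310 ops/s), Talus→Machine M2 (1644 ops/s), Onyx→Machine M3 (2268 ops/s) — total 2003+2061+1716+2310+1644+2268 = 12002 ops/s.
Row-greedy (each tenant in turn takes its best remaining instance) gives 10168 ops/s, worse by 1834.
Apex's own top instance is Machine M3 (2050 ops/s), but forcing Apex→Machine M3 and reassigning the rest optimally gives only 11486 ops/s — worse by 516.

Apex receives Machine M4.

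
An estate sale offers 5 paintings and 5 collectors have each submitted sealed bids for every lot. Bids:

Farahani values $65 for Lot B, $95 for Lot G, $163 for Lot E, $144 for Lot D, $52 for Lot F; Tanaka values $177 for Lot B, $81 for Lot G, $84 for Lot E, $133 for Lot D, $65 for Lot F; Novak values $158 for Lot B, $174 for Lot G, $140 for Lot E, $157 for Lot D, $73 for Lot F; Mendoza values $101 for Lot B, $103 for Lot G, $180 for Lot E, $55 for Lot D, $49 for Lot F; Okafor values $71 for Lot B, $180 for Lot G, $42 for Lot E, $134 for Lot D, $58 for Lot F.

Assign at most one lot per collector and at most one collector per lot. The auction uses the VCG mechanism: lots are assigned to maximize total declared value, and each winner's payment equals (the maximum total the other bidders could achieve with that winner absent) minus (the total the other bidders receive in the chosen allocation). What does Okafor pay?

Efficient allocation: Farahani→Lot D ($144), Tanaka→Lot B ($177), Novak→Lot F ($73), Mendoza→Lot E ($180), Okafor→Lot G ($180); total welfare W = $754.
Okafor receives Lot G at value $180, so the others get W − 180 = $574.
Without Okafor: best allocation of the remaining 4 bidders over all 5 lots is Farahani→Lot D ($144), Tanaka→Lot B ($177), Novak→Lot G ($174), Mendoza→Lot E ($180), total $675.
VCG payment = (others' best without Okafor) − (others' welfare with Okafor) = 675 − 574 = $101.

Okafor pays $101.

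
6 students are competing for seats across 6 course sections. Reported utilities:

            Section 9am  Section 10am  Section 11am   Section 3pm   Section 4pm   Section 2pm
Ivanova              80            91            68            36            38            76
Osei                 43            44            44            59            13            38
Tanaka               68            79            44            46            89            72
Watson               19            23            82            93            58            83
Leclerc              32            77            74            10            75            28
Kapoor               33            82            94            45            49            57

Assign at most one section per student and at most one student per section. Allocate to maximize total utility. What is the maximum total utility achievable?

Maximum total: 482 points

Optimal: Ivanova→Section 9am (80 points), Osei→Section 3pm (59 points), Tanaka→Section 4pm (89 points), Watson→Section 2pm (83 points), Leclerc→Section 10am (77 points), Kapoor→Section 11am (94 points) — total 80+59+89+83+77+94 = 482 points.
Max-entry greedy (repeatedly take the single best remaining cell) gives 438 points, worse by 44.
Checked against all permutations: 482 points is optimal.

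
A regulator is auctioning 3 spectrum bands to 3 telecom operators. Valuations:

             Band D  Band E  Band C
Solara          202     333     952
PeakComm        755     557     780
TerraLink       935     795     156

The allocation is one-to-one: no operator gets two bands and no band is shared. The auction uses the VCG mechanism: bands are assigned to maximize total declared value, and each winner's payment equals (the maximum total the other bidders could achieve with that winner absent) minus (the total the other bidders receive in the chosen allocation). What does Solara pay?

Efficient allocation: Solara→Band C ($952M), PeakComm→Band D ($755M), TerraLink→Band E ($795M); total welfare W = $2502M.
Solara receives Band C at value $952M, so the others get W − 952 = $1550M.
Without Solara: best allocation of the remaining 2 bidders over all 3 bands is PeakComm→Band C ($780M), TerraLink→Band D ($935M), total $1715M.
VCG payment = (others' best without Solara) − (others' welfare with Solara) = 1715 − 1550 = $165M.

Solara pays $165M.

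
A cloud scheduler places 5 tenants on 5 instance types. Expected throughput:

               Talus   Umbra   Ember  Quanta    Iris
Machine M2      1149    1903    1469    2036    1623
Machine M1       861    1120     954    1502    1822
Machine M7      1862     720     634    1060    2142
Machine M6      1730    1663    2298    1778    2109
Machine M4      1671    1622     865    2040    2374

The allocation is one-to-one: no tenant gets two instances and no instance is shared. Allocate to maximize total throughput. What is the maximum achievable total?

Treat this as an assignment problem: match each tenant to one instance.
Optimal: Talus→Machine M7 (1862 ops/s), Umbra→Machine M2 (1903 ops/s), Ember→Machine M6 (2298 ops/s), Quanta→Machine M1 (1502 ops/s), Iris→Machine M4 (2374 ops/s) — total 1862+1903+2298+1502+2374 = 9939 ops/s.
Next-best assignment: Talus→Machine M7, Umbra→Machine M2, Ember→Machine M6, Quanta→Machine M4, Iris→Machine M1 = 9925 ops/s.

Maximum total: 9939 ops/s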